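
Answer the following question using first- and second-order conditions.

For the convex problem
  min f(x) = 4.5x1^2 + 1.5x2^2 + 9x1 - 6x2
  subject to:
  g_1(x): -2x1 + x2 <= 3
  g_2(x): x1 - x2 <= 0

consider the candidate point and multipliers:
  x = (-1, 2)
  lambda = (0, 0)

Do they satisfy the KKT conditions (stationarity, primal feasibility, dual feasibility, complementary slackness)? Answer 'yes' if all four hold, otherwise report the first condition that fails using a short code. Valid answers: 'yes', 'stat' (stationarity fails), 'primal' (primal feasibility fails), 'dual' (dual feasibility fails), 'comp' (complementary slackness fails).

Gradient of f: grad f(x) = Q x + c = (0, 0)
Constraint values g_i(x) = a_i^T x - b_i:
  g_1((-1, 2)) = 1
  g_2((-1, 2)) = -3
Stationarity residual: grad f(x) + sum_i lambda_i a_i = (0, 0)
  -> stationarity OK
Primal feasibility (all g_i <= 0): FAILS
Dual feasibility (all lambda_i >= 0): OK
Complementary slackness (lambda_i * g_i(x) = 0 for all i): OK

Verdict: the first failing condition is primal_feasibility -> primal.

primal


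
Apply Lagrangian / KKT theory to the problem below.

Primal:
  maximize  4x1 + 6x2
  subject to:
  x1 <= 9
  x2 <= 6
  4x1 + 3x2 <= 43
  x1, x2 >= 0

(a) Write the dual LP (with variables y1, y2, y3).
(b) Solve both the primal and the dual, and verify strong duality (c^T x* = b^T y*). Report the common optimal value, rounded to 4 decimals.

The standard primal-dual pair for 'max c^T x s.t. A x <= b, x >= 0' is:
  Dual:  min b^T y  s.t.  A^T y >= c,  y >= 0.

So the dual LP is:
  minimize  9y1 + 6y2 + 43y3
  subject to:
    y1 + 4y3 >= 4
    y2 + 3y3 >= 6
    y1, y2, y3 >= 0

Solving the primal: x* = (6.25, 6).
  primal value c^T x* = 61.
Solving the dual: y* = (0, 3, 1).
  dual value b^T y* = 61.
Strong duality: c^T x* = b^T y*. Confirmed.

61


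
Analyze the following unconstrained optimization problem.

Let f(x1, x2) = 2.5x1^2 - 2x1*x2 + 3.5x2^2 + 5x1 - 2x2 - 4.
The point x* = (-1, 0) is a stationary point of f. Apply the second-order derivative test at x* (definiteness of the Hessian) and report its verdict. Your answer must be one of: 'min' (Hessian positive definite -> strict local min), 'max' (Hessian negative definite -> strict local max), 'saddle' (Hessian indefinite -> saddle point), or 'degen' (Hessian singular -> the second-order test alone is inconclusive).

Compute the Hessian H = grad^2 f:
  H = [[5, -2], [-2, 7]]
Verify stationarity: grad f(x*) = H x* + g = (0, 0).
Eigenvalues of H: 3.7639, 8.2361.
Both eigenvalues > 0, so H is positive definite -> x* is a strict local min.

min


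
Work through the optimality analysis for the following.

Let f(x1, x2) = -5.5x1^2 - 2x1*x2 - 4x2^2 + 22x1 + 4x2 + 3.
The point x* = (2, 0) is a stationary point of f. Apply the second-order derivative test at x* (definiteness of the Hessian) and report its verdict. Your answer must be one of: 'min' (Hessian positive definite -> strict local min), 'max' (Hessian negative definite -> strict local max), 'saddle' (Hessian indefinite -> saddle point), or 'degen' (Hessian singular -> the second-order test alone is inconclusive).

Compute the Hessian H = grad^2 f:
  H = [[-11, -2], [-2, -8]]
Verify stationarity: grad f(x*) = H x* + g = (0, 0).
Eigenvalues of H: -12, -7.
Both eigenvalues < 0, so H is negative definite -> x* is a strict local max.

max


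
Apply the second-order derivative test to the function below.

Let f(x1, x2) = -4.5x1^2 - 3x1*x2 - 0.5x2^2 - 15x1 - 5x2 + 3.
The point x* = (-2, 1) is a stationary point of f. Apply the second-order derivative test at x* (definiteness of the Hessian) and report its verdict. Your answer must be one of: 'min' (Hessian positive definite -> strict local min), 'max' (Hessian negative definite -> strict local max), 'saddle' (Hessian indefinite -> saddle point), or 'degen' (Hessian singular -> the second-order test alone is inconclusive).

Compute the Hessian H = grad^2 f:
  H = [[-9, -3], [-3, -1]]
Verify stationarity: grad f(x*) = H x* + g = (0, 0).
Eigenvalues of H: -10, 0.
H has a zero eigenvalue (singular; negative semidefinite but not definite), so H is neither positive definite, negative definite, nor indefinite. The second-order test alone is inconclusive -> degen.
(Indeed, f is constant along the null direction of H through x*, so x* is not a strict local extremum.)

degen


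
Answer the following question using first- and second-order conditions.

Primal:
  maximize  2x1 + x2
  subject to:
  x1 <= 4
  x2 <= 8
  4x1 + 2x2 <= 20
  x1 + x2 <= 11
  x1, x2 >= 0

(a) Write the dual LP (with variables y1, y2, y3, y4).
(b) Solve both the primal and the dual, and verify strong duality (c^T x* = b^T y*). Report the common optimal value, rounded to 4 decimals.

The standard primal-dual pair for 'max c^T x s.t. A x <= b, x >= 0' is:
  Dual:  min b^T y  s.t.  A^T y >= c,  y >= 0.

So the dual LP is:
  minimize  4y1 + 8y2 + 20y3 + 11y4
  subject to:
    y1 + 4y3 + y4 >= 2
    y2 + 2y3 + y4 >= 1
    y1, y2, y3, y4 >= 0

Solving the primal: x* = (1, 8).
  primal value c^T x* = 10.
Solving the dual: y* = (0, 0, 0.5, 0).
  dual value b^T y* = 10.
Strong duality: c^T x* = b^T y*. Confirmed.

10


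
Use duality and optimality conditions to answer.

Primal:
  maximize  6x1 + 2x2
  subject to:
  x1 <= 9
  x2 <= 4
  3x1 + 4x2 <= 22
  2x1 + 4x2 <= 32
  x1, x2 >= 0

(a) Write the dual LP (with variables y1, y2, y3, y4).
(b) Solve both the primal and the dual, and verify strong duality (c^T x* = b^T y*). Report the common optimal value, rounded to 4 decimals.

The standard primal-dual pair for 'max c^T x s.t. A x <= b, x >= 0' is:
  Dual:  min b^T y  s.t.  A^T y >= c,  y >= 0.

So the dual LP is:
  minimize  9y1 + 4y2 + 22y3 + 32y4
  subject to:
    y1 + 3y3 + 2y4 >= 6
    y2 + 4y3 + 4y4 >= 2
    y1, y2, y3, y4 >= 0

Solving the primal: x* = (7.3333, 0).
  primal value c^T x* = 44.
Solving the dual: y* = (0, 0, 2, 0).
  dual value b^T y* = 44.
Strong duality: c^T x* = b^T y*. Confirmed.

44


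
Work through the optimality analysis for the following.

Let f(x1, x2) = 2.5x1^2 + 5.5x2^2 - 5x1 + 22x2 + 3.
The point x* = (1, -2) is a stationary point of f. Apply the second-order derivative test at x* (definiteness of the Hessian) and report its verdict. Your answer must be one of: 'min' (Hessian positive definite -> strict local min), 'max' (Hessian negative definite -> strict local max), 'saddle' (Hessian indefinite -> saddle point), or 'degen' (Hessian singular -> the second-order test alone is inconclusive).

Compute the Hessian H = grad^2 f:
  H = [[5, 0], [0, 11]]
Verify stationarity: grad f(x*) = H x* + g = (0, 0).
Eigenvalues of H: 5, 11.
Both eigenvalues > 0, so H is positive definite -> x* is a strict local min.

min


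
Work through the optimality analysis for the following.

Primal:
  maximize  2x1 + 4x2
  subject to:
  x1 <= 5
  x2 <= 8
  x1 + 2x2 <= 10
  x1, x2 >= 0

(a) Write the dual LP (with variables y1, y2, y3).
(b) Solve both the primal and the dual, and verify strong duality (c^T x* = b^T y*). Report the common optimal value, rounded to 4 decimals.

The standard primal-dual pair for 'max c^T x s.t. A x <= b, x >= 0' is:
  Dual:  min b^T y  s.t.  A^T y >= c,  y >= 0.

So the dual LP is:
  minimize  5y1 + 8y2 + 10y3
  subject to:
    y1 + y3 >= 2
    y2 + 2y3 >= 4
    y1, y2, y3 >= 0

Solving the primal: x* = (0, 5).
  primal value c^T x* = 20.
Solving the dual: y* = (0, 0, 2).
  dual value b^T y* = 20.
Strong duality: c^T x* = b^T y*. Confirmed.

20


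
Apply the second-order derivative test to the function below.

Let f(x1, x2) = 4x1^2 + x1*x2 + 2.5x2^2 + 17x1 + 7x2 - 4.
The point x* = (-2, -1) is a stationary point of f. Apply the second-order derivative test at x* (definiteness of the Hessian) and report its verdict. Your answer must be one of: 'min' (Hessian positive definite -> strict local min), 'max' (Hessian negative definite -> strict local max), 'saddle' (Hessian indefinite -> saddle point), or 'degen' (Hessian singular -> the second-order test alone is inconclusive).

Compute the Hessian H = grad^2 f:
  H = [[8, 1], [1, 5]]
Verify stationarity: grad f(x*) = H x* + g = (0, 0).
Eigenvalues of H: 4.6972, 8.3028.
Both eigenvalues > 0, so H is positive definite -> x* is a strict local min.

min


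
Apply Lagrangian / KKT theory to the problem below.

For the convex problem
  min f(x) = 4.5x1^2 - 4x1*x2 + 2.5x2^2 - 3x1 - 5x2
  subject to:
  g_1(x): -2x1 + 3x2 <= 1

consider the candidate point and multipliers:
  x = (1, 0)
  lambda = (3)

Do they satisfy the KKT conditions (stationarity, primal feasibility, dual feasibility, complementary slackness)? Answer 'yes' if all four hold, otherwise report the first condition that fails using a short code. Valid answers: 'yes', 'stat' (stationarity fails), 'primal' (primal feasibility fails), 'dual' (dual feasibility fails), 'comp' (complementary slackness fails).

Gradient of f: grad f(x) = Q x + c = (6, -9)
Constraint values g_i(x) = a_i^T x - b_i:
  g_1((1, 0)) = -3
Stationarity residual: grad f(x) + sum_i lambda_i a_i = (0, 0)
  -> stationarity OK
Primal feasibility (all g_i <= 0): OK
Dual feasibility (all lambda_i >= 0): OK
Complementary slackness (lambda_i * g_i(x) = 0 for all i): FAILS

Verdict: the first failing condition is complementary_slackness -> comp.

comp


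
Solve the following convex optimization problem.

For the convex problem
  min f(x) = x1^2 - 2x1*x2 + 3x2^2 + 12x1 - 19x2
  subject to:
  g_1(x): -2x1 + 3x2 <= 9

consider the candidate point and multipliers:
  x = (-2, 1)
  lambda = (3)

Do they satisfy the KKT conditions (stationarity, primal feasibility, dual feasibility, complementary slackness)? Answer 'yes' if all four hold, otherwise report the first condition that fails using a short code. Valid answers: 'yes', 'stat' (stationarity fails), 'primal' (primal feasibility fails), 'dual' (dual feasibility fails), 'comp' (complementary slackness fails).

Gradient of f: grad f(x) = Q x + c = (6, -9)
Constraint values g_i(x) = a_i^T x - b_i:
  g_1((-2, 1)) = -2
Stationarity residual: grad f(x) + sum_i lambda_i a_i = (0, 0)
  -> stationarity OK
Primal feasibility (all g_i <= 0): OK
Dual feasibility (all lambda_i >= 0): OK
Complementary slackness (lambda_i * g_i(x) = 0 for all i): FAILS

Verdict: the first failing condition is complementary_slackness -> comp.

comp


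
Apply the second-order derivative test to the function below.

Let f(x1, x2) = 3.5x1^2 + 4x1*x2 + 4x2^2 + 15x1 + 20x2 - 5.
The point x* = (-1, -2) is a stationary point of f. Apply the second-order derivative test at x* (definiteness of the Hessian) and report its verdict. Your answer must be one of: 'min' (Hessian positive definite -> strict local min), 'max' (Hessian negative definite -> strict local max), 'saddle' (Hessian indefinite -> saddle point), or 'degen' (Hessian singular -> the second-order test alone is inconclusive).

Compute the Hessian H = grad^2 f:
  H = [[7, 4], [4, 8]]
Verify stationarity: grad f(x*) = H x* + g = (0, 0).
Eigenvalues of H: 3.4689, 11.5311.
Both eigenvalues > 0, so H is positive definite -> x* is a strict local min.

min


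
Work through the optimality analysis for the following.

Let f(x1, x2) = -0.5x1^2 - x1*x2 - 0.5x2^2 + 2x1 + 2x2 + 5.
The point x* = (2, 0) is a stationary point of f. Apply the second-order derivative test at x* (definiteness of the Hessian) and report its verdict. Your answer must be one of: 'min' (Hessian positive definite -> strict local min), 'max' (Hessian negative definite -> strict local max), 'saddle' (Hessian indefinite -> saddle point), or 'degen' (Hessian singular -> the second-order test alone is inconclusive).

Compute the Hessian H = grad^2 f:
  H = [[-1, -1], [-1, -1]]
Verify stationarity: grad f(x*) = H x* + g = (0, 0).
Eigenvalues of H: -2, 0.
H has a zero eigenvalue (singular; negative semidefinite but not definite), so H is neither positive definite, negative definite, nor indefinite. The second-order test alone is inconclusive -> degen.
(Indeed, f is constant along the null direction of H through x*, so x* is not a strict local extremum.)

degen


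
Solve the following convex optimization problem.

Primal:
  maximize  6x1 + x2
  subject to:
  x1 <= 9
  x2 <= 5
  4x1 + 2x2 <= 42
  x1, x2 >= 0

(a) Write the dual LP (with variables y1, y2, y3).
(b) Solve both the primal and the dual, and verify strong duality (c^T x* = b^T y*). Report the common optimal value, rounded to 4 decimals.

The standard primal-dual pair for 'max c^T x s.t. A x <= b, x >= 0' is:
  Dual:  min b^T y  s.t.  A^T y >= c,  y >= 0.

So the dual LP is:
  minimize  9y1 + 5y2 + 42y3
  subject to:
    y1 + 4y3 >= 6
    y2 + 2y3 >= 1
    y1, y2, y3 >= 0

Solving the primal: x* = (9, 3).
  primal value c^T x* = 57.
Solving the dual: y* = (4, 0, 0.5).
  dual value b^T y* = 57.
Strong duality: c^T x* = b^T y*. Confirmed.

57


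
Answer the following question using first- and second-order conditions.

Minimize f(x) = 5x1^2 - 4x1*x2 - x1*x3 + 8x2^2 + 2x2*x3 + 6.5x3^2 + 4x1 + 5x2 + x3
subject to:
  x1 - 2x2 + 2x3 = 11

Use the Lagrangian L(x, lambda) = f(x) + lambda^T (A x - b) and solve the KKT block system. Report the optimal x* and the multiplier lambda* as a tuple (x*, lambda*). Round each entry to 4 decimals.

Form the Lagrangian:
  L(x, lambda) = (1/2) x^T Q x + c^T x + lambda^T (A x - b)
Stationarity (grad_x L = 0): Q x + c + A^T lambda = 0.
Primal feasibility: A x = b.

This gives the KKT block system:
  [ Q   A^T ] [ x     ]   [-c ]
  [ A    0  ] [ lambda ] = [ b ]

Solving the linear system:
  x*      = (0.4443, -2.5135, 2.7643)
  lambda* = (-15.7325)
  f(x*)   = 82.5155

x* = (0.4443, -2.5135, 2.7643), lambda* = (-15.7325)


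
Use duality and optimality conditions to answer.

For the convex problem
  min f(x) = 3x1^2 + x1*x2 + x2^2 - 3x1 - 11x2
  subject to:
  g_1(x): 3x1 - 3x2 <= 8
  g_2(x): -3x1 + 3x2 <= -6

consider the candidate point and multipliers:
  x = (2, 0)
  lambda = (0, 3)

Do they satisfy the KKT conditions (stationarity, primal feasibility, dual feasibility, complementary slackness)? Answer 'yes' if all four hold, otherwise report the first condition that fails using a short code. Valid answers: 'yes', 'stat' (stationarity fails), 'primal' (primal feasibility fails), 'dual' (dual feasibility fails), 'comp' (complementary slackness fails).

Gradient of f: grad f(x) = Q x + c = (9, -9)
Constraint values g_i(x) = a_i^T x - b_i:
  g_1((2, 0)) = -2
  g_2((2, 0)) = 0
Stationarity residual: grad f(x) + sum_i lambda_i a_i = (0, 0)
  -> stationarity OK
Primal feasibility (all g_i <= 0): OK
Dual feasibility (all lambda_i >= 0): OK
Complementary slackness (lambda_i * g_i(x) = 0 for all i): OK

Verdict: yes, KKT holds.

yes


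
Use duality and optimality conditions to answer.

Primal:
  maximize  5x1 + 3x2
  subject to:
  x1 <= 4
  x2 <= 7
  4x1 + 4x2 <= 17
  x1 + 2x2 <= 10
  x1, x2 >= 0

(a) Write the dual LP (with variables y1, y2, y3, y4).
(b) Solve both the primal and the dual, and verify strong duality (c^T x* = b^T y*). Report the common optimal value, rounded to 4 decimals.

The standard primal-dual pair for 'max c^T x s.t. A x <= b, x >= 0' is:
  Dual:  min b^T y  s.t.  A^T y >= c,  y >= 0.

So the dual LP is:
  minimize  4y1 + 7y2 + 17y3 + 10y4
  subject to:
    y1 + 4y3 + y4 >= 5
    y2 + 4y3 + 2y4 >= 3
    y1, y2, y3, y4 >= 0

Solving the primal: x* = (4, 0.25).
  primal value c^T x* = 20.75.
Solving the dual: y* = (2, 0, 0.75, 0).
  dual value b^T y* = 20.75.
Strong duality: c^T x* = b^T y*. Confirmed.

20.75


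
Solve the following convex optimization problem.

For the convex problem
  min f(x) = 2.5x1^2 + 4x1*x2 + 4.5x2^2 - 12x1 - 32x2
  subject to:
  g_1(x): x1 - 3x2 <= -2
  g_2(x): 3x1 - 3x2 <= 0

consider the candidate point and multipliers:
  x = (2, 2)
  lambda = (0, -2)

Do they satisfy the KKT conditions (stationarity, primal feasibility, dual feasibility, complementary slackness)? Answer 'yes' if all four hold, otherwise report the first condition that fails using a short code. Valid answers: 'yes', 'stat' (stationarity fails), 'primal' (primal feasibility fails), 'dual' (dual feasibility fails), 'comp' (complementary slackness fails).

Gradient of f: grad f(x) = Q x + c = (6, -6)
Constraint values g_i(x) = a_i^T x - b_i:
  g_1((2, 2)) = -2
  g_2((2, 2)) = 0
Stationarity residual: grad f(x) + sum_i lambda_i a_i = (0, 0)
  -> stationarity OK
Primal feasibility (all g_i <= 0): OK
Dual feasibility (all lambda_i >= 0): FAILS
Complementary slackness (lambda_i * g_i(x) = 0 for all i): OK

Verdict: the first failing condition is dual_feasibility -> dual.

dual


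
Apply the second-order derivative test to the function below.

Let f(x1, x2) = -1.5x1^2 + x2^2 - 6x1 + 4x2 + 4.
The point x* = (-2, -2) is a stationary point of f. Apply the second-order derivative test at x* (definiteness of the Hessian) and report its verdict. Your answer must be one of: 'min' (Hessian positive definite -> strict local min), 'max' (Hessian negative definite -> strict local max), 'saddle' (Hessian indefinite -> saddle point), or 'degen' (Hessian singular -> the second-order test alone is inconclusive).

Compute the Hessian H = grad^2 f:
  H = [[-3, 0], [0, 2]]
Verify stationarity: grad f(x*) = H x* + g = (0, 0).
Eigenvalues of H: -3, 2.
Eigenvalues have mixed signs, so H is indefinite -> x* is a saddle point.

saddle


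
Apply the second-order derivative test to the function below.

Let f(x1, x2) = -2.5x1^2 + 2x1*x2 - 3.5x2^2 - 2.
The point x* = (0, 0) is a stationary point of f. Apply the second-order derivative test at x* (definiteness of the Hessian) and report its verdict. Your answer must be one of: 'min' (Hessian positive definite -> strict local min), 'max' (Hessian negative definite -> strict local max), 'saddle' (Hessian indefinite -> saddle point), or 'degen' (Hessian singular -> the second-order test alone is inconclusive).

Compute the Hessian H = grad^2 f:
  H = [[-5, 2], [2, -7]]
Verify stationarity: grad f(x*) = H x* + g = (0, 0).
Eigenvalues of H: -8.2361, -3.7639.
Both eigenvalues < 0, so H is negative definite -> x* is a strict local max.

max


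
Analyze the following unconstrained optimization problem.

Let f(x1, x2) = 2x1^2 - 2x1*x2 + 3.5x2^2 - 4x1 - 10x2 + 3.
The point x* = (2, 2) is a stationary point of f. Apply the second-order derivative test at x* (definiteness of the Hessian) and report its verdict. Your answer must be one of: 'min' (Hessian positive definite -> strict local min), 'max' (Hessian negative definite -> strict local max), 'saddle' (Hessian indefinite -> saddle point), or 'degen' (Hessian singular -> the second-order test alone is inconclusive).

Compute the Hessian H = grad^2 f:
  H = [[4, -2], [-2, 7]]
Verify stationarity: grad f(x*) = H x* + g = (0, 0).
Eigenvalues of H: 3, 8.
Both eigenvalues > 0, so H is positive definite -> x* is a strict local min.

min


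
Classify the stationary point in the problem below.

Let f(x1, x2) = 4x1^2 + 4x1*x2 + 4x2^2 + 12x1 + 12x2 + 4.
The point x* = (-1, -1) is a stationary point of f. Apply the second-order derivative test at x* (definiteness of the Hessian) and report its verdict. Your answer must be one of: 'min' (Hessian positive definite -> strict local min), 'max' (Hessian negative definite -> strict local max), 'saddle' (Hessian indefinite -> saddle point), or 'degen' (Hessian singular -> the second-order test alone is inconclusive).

Compute the Hessian H = grad^2 f:
  H = [[8, 4], [4, 8]]
Verify stationarity: grad f(x*) = H x* + g = (0, 0).
Eigenvalues of H: 4, 12.
Both eigenvalues > 0, so H is positive definite -> x* is a strict local min.

min


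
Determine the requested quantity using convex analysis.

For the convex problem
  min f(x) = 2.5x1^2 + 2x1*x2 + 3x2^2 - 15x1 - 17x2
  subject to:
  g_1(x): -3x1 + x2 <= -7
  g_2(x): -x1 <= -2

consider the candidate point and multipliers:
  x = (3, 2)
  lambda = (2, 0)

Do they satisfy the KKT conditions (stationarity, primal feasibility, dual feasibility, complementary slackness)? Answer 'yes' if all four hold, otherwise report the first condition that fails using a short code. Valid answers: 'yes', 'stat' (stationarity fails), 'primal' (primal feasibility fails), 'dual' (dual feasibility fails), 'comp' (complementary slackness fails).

Gradient of f: grad f(x) = Q x + c = (4, 1)
Constraint values g_i(x) = a_i^T x - b_i:
  g_1((3, 2)) = 0
  g_2((3, 2)) = -1
Stationarity residual: grad f(x) + sum_i lambda_i a_i = (-2, 3)
  -> stationarity FAILS
Primal feasibility (all g_i <= 0): OK
Dual feasibility (all lambda_i >= 0): OK
Complementary slackness (lambda_i * g_i(x) = 0 for all i): OK

Verdict: the first failing condition is stationarity -> stat.

stat


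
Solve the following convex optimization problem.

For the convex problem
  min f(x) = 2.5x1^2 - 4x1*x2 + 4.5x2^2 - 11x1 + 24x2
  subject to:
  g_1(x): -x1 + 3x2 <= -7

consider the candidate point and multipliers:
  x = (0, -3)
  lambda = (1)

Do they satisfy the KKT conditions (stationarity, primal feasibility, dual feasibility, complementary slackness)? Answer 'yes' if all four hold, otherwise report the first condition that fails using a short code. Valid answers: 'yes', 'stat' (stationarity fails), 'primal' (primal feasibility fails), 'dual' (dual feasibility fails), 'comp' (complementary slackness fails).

Gradient of f: grad f(x) = Q x + c = (1, -3)
Constraint values g_i(x) = a_i^T x - b_i:
  g_1((0, -3)) = -2
Stationarity residual: grad f(x) + sum_i lambda_i a_i = (0, 0)
  -> stationarity OK
Primal feasibility (all g_i <= 0): OK
Dual feasibility (all lambda_i >= 0): OK
Complementary slackness (lambda_i * g_i(x) = 0 for all i): FAILS

Verdict: the first failing condition is complementary_slackness -> comp.

comp


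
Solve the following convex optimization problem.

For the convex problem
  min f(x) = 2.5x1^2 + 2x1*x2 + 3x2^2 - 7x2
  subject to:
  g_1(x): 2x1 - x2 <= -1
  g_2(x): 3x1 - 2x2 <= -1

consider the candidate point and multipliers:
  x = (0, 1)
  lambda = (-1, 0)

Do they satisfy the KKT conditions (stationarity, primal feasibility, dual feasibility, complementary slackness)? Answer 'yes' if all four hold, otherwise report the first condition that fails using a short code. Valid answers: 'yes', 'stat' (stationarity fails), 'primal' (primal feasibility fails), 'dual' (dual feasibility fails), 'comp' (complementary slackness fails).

Gradient of f: grad f(x) = Q x + c = (2, -1)
Constraint values g_i(x) = a_i^T x - b_i:
  g_1((0, 1)) = 0
  g_2((0, 1)) = -1
Stationarity residual: grad f(x) + sum_i lambda_i a_i = (0, 0)
  -> stationarity OK
Primal feasibility (all g_i <= 0): OK
Dual feasibility (all lambda_i >= 0): FAILS
Complementary slackness (lambda_i * g_i(x) = 0 for all i): OK

Verdict: the first failing condition is dual_feasibility -> dual.

dual


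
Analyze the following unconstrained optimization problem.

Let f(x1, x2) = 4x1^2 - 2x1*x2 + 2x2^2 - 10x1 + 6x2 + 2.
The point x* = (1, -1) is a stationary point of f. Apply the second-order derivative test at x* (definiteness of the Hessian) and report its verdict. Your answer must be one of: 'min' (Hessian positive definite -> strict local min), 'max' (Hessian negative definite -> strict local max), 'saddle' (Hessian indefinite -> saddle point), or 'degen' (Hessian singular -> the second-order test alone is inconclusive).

Compute the Hessian H = grad^2 f:
  H = [[8, -2], [-2, 4]]
Verify stationarity: grad f(x*) = H x* + g = (0, 0).
Eigenvalues of H: 3.1716, 8.8284.
Both eigenvalues > 0, so H is positive definite -> x* is a strict local min.

min


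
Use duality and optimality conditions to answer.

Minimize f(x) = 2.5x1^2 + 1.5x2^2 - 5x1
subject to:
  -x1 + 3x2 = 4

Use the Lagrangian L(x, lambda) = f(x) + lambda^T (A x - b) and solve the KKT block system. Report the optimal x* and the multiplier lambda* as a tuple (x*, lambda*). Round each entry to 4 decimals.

Form the Lagrangian:
  L(x, lambda) = (1/2) x^T Q x + c^T x + lambda^T (A x - b)
Stationarity (grad_x L = 0): Q x + c + A^T lambda = 0.
Primal feasibility: A x = b.

This gives the KKT block system:
  [ Q   A^T ] [ x     ]   [-c ]
  [ A    0  ] [ lambda ] = [ b ]

Solving the linear system:
  x*      = (0.6875, 1.5625)
  lambda* = (-1.5625)
  f(x*)   = 1.4062

x* = (0.6875, 1.5625), lambda* = (-1.5625)


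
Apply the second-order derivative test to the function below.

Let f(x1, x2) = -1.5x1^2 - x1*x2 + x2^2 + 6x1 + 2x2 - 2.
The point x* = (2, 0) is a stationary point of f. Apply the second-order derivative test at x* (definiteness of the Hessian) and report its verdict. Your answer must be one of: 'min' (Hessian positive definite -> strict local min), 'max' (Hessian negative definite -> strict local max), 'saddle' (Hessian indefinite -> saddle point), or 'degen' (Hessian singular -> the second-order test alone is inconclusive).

Compute the Hessian H = grad^2 f:
  H = [[-3, -1], [-1, 2]]
Verify stationarity: grad f(x*) = H x* + g = (0, 0).
Eigenvalues of H: -3.1926, 2.1926.
Eigenvalues have mixed signs, so H is indefinite -> x* is a saddle point.

saddle


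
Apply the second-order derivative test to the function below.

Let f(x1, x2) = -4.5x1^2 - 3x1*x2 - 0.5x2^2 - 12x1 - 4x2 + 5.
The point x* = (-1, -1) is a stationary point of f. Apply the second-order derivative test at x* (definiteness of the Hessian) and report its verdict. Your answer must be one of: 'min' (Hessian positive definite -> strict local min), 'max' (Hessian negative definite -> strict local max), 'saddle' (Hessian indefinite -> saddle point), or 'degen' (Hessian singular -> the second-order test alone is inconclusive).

Compute the Hessian H = grad^2 f:
  H = [[-9, -3], [-3, -1]]
Verify stationarity: grad f(x*) = H x* + g = (0, 0).
Eigenvalues of H: -10, 0.
H has a zero eigenvalue (singular; negative semidefinite but not definite), so H is neither positive definite, negative definite, nor indefinite. The second-order test alone is inconclusive -> degen.
(Indeed, f is constant along the null direction of H through x*, so x* is not a strict local extremum.)

degen


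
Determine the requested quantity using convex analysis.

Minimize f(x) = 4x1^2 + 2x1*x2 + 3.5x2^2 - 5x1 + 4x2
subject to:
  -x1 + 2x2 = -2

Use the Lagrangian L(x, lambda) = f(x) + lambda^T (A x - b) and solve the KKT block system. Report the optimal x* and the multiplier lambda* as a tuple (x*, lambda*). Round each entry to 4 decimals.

Form the Lagrangian:
  L(x, lambda) = (1/2) x^T Q x + c^T x + lambda^T (A x - b)
Stationarity (grad_x L = 0): Q x + c + A^T lambda = 0.
Primal feasibility: A x = b.

This gives the KKT block system:
  [ Q   A^T ] [ x     ]   [-c ]
  [ A    0  ] [ lambda ] = [ b ]

Solving the linear system:
  x*      = (0.7234, -0.6383)
  lambda* = (-0.4894)
  f(x*)   = -3.5745

x* = (0.7234, -0.6383), lambda* = (-0.4894)


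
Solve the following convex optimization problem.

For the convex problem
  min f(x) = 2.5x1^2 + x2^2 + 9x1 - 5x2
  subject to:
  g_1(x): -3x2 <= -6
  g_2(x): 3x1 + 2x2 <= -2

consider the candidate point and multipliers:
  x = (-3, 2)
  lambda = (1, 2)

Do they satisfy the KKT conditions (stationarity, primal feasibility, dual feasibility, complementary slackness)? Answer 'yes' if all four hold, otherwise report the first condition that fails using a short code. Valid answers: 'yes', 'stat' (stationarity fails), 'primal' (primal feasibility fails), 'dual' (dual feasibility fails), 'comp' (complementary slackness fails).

Gradient of f: grad f(x) = Q x + c = (-6, -1)
Constraint values g_i(x) = a_i^T x - b_i:
  g_1((-3, 2)) = 0
  g_2((-3, 2)) = -3
Stationarity residual: grad f(x) + sum_i lambda_i a_i = (0, 0)
  -> stationarity OK
Primal feasibility (all g_i <= 0): OK
Dual feasibility (all lambda_i >= 0): OK
Complementary slackness (lambda_i * g_i(x) = 0 for all i): FAILS

Verdict: the first failing condition is complementary_slackness -> comp.

comp


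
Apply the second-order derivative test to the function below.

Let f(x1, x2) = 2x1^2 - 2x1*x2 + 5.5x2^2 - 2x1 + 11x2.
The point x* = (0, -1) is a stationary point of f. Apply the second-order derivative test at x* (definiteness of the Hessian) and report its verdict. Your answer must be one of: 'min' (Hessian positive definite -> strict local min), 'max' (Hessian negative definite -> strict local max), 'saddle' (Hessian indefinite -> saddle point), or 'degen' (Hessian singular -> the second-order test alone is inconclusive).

Compute the Hessian H = grad^2 f:
  H = [[4, -2], [-2, 11]]
Verify stationarity: grad f(x*) = H x* + g = (0, 0).
Eigenvalues of H: 3.4689, 11.5311.
Both eigenvalues > 0, so H is positive definite -> x* is a strict local min.

min


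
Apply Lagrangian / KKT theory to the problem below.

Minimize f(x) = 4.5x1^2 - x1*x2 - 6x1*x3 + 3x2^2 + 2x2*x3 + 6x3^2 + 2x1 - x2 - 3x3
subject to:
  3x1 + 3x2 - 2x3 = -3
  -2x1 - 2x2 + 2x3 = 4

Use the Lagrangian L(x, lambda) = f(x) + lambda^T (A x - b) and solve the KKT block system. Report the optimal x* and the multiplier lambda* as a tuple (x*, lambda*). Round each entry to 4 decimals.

Form the Lagrangian:
  L(x, lambda) = (1/2) x^T Q x + c^T x + lambda^T (A x - b)
Stationarity (grad_x L = 0): Q x + c + A^T lambda = 0.
Primal feasibility: A x = b.

This gives the KKT block system:
  [ Q   A^T ] [ x     ]   [-c ]
  [ A    0  ] [ lambda ] = [ b ]

Solving the linear system:
  x*      = (1.6471, -0.6471, 3)
  lambda* = (-21.2941, -32.2059)
  f(x*)   = 29.9412

x* = (1.6471, -0.6471, 3), lambda* = (-21.2941, -32.2059)


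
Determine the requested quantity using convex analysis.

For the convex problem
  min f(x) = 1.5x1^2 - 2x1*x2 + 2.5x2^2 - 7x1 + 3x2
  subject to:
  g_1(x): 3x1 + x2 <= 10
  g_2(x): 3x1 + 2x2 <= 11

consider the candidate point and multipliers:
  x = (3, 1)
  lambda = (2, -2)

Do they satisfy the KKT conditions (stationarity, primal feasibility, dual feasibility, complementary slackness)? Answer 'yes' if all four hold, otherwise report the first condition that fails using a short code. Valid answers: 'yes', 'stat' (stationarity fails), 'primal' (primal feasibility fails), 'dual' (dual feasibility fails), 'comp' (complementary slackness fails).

Gradient of f: grad f(x) = Q x + c = (0, 2)
Constraint values g_i(x) = a_i^T x - b_i:
  g_1((3, 1)) = 0
  g_2((3, 1)) = 0
Stationarity residual: grad f(x) + sum_i lambda_i a_i = (0, 0)
  -> stationarity OK
Primal feasibility (all g_i <= 0): OK
Dual feasibility (all lambda_i >= 0): FAILS
Complementary slackness (lambda_i * g_i(x) = 0 for all i): OK

Verdict: the first failing condition is dual_feasibility -> dual.

dual


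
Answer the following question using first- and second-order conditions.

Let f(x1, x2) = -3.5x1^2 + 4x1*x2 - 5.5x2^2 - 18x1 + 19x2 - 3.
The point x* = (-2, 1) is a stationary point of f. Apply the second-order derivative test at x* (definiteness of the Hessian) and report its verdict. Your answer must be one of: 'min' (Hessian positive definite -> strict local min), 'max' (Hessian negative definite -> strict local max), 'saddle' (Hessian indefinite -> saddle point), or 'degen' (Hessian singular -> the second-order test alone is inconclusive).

Compute the Hessian H = grad^2 f:
  H = [[-7, 4], [4, -11]]
Verify stationarity: grad f(x*) = H x* + g = (0, 0).
Eigenvalues of H: -13.4721, -4.5279.
Both eigenvalues < 0, so H is negative definite -> x* is a strict local max.

max


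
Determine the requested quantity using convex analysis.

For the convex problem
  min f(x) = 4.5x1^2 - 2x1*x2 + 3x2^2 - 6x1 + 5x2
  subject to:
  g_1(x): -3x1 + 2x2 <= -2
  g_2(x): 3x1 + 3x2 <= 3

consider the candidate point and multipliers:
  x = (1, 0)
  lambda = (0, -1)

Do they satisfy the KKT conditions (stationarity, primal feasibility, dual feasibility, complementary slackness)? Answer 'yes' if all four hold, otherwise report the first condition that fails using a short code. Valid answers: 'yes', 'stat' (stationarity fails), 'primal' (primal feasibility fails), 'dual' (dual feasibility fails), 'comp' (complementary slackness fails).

Gradient of f: grad f(x) = Q x + c = (3, 3)
Constraint values g_i(x) = a_i^T x - b_i:
  g_1((1, 0)) = -1
  g_2((1, 0)) = 0
Stationarity residual: grad f(x) + sum_i lambda_i a_i = (0, 0)
  -> stationarity OK
Primal feasibility (all g_i <= 0): OK
Dual feasibility (all lambda_i >= 0): FAILS
Complementary slackness (lambda_i * g_i(x) = 0 for all i): OK

Verdict: the first failing condition is dual_feasibility -> dual.

dual


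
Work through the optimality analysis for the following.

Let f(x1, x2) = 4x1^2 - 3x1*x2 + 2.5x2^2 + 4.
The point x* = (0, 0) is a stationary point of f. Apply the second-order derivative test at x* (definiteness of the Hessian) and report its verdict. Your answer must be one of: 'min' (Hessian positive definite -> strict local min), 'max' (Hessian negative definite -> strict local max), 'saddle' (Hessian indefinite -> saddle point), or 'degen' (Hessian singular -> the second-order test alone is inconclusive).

Compute the Hessian H = grad^2 f:
  H = [[8, -3], [-3, 5]]
Verify stationarity: grad f(x*) = H x* + g = (0, 0).
Eigenvalues of H: 3.1459, 9.8541.
Both eigenvalues > 0, so H is positive definite -> x* is a strict local min.

min


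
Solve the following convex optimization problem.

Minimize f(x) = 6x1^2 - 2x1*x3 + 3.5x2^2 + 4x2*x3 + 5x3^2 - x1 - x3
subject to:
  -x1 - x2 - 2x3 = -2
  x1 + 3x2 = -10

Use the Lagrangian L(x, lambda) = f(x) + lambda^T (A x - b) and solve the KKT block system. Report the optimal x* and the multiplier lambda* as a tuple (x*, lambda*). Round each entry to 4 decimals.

Form the Lagrangian:
  L(x, lambda) = (1/2) x^T Q x + c^T x + lambda^T (A x - b)
Stationarity (grad_x L = 0): Q x + c + A^T lambda = 0.
Primal feasibility: A x = b.

This gives the KKT block system:
  [ Q   A^T ] [ x     ]   [-c ]
  [ A    0  ] [ lambda ] = [ b ]

Solving the linear system:
  x*      = (0.3862, -3.4621, 2.5379)
  lambda* = (4.8793, 6.3207)
  f(x*)   = 35.0207

x* = (0.3862, -3.4621, 2.5379), lambda* = (4.8793, 6.3207)


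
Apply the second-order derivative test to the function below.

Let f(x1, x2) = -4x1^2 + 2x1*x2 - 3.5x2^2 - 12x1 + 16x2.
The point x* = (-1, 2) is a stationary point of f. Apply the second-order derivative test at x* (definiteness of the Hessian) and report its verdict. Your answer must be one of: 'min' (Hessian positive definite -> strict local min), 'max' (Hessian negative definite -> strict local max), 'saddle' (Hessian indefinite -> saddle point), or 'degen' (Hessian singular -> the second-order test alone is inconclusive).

Compute the Hessian H = grad^2 f:
  H = [[-8, 2], [2, -7]]
Verify stationarity: grad f(x*) = H x* + g = (0, 0).
Eigenvalues of H: -9.5616, -5.4384.
Both eigenvalues < 0, so H is negative definite -> x* is a strict local max.

max


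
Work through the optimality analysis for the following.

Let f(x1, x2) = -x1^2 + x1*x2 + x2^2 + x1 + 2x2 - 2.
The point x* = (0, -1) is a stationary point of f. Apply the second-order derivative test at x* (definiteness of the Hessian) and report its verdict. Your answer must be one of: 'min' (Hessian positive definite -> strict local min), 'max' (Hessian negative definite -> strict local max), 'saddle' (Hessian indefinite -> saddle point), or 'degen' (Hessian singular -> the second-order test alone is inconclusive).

Compute the Hessian H = grad^2 f:
  H = [[-2, 1], [1, 2]]
Verify stationarity: grad f(x*) = H x* + g = (0, 0).
Eigenvalues of H: -2.2361, 2.2361.
Eigenvalues have mixed signs, so H is indefinite -> x* is a saddle point.

saddle


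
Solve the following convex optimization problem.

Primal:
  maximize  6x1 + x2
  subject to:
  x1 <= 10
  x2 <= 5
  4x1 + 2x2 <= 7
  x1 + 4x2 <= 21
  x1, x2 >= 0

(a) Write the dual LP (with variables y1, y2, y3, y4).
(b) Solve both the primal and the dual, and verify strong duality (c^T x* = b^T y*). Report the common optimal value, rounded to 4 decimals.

The standard primal-dual pair for 'max c^T x s.t. A x <= b, x >= 0' is:
  Dual:  min b^T y  s.t.  A^T y >= c,  y >= 0.

So the dual LP is:
  minimize  10y1 + 5y2 + 7y3 + 21y4
  subject to:
    y1 + 4y3 + y4 >= 6
    y2 + 2y3 + 4y4 >= 1
    y1, y2, y3, y4 >= 0

Solving the primal: x* = (1.75, 0).
  primal value c^T x* = 10.5.
Solving the dual: y* = (0, 0, 1.5, 0).
  dual value b^T y* = 10.5.
Strong duality: c^T x* = b^T y*. Confirmed.

10.5


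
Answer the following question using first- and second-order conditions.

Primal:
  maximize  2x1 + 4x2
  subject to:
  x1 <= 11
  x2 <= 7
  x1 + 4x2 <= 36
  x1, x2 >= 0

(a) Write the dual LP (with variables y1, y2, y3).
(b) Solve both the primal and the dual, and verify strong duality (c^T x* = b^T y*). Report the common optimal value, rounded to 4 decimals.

The standard primal-dual pair for 'max c^T x s.t. A x <= b, x >= 0' is:
  Dual:  min b^T y  s.t.  A^T y >= c,  y >= 0.

So the dual LP is:
  minimize  11y1 + 7y2 + 36y3
  subject to:
    y1 + y3 >= 2
    y2 + 4y3 >= 4
    y1, y2, y3 >= 0

Solving the primal: x* = (11, 6.25).
  primal value c^T x* = 47.
Solving the dual: y* = (1, 0, 1).
  dual value b^T y* = 47.
Strong duality: c^T x* = b^T y*. Confirmed.

47


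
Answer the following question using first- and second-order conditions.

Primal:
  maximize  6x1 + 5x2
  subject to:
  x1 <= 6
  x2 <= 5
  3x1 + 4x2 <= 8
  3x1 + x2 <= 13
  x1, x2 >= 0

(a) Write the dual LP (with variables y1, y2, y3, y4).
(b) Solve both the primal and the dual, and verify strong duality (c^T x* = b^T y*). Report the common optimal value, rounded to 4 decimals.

The standard primal-dual pair for 'max c^T x s.t. A x <= b, x >= 0' is:
  Dual:  min b^T y  s.t.  A^T y >= c,  y >= 0.

So the dual LP is:
  minimize  6y1 + 5y2 + 8y3 + 13y4
  subject to:
    y1 + 3y3 + 3y4 >= 6
    y2 + 4y3 + y4 >= 5
    y1, y2, y3, y4 >= 0

Solving the primal: x* = (2.6667, 0).
  primal value c^T x* = 16.
Solving the dual: y* = (0, 0, 2, 0).
  dual value b^T y* = 16.
Strong duality: c^T x* = b^T y*. Confirmed.

16


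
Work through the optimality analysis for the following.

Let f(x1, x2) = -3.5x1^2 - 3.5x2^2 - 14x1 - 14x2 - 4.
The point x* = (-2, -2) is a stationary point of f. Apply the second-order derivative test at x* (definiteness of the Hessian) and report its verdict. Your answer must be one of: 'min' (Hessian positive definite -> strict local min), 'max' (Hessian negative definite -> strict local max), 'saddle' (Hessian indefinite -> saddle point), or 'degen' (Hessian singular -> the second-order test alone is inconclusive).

Compute the Hessian H = grad^2 f:
  H = [[-7, 0], [0, -7]]
Verify stationarity: grad f(x*) = H x* + g = (0, 0).
Eigenvalues of H: -7, -7.
Both eigenvalues < 0, so H is negative definite -> x* is a strict local max.

max


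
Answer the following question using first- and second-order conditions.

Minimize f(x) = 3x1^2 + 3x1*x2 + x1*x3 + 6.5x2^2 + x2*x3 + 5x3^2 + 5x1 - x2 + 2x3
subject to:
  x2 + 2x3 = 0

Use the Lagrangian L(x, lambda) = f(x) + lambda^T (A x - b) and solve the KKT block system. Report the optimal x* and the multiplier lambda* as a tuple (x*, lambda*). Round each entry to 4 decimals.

Form the Lagrangian:
  L(x, lambda) = (1/2) x^T Q x + c^T x + lambda^T (A x - b)
Stationarity (grad_x L = 0): Q x + c + A^T lambda = 0.
Primal feasibility: A x = b.

This gives the KKT block system:
  [ Q   A^T ] [ x     ]   [-c ]
  [ A    0  ] [ lambda ] = [ b ]

Solving the linear system:
  x*      = (-0.9598, 0.3034, -0.1517)
  lambda* = (0.0867)
  f(x*)   = -2.7028

x* = (-0.9598, 0.3034, -0.1517), lambda* = (0.0867)


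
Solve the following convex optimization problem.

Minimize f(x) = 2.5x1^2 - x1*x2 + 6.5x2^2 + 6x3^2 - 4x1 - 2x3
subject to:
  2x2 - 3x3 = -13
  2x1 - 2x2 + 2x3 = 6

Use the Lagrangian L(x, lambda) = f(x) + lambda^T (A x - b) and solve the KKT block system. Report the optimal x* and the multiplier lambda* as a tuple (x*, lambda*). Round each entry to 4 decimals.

Form the Lagrangian:
  L(x, lambda) = (1/2) x^T Q x + c^T x + lambda^T (A x - b)
Stationarity (grad_x L = 0): Q x + c + A^T lambda = 0.
Primal feasibility: A x = b.

This gives the KKT block system:
  [ Q   A^T ] [ x     ]   [-c ]
  [ A    0  ] [ lambda ] = [ b ]

Solving the linear system:
  x*      = (-1.9024, -1.7073, 3.1951)
  lambda* = (16.0488, 5.9024)
  f(x*)   = 87.2195

x* = (-1.9024, -1.7073, 3.1951), lambda* = (16.0488, 5.9024)


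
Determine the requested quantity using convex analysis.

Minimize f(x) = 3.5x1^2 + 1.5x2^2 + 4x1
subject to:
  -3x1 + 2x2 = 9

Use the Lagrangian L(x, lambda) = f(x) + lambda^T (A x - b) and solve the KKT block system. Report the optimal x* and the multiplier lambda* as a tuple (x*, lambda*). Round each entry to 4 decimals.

Form the Lagrangian:
  L(x, lambda) = (1/2) x^T Q x + c^T x + lambda^T (A x - b)
Stationarity (grad_x L = 0): Q x + c + A^T lambda = 0.
Primal feasibility: A x = b.

This gives the KKT block system:
  [ Q   A^T ] [ x     ]   [-c ]
  [ A    0  ] [ lambda ] = [ b ]

Solving the linear system:
  x*      = (-1.7636, 1.8545)
  lambda* = (-2.7818)
  f(x*)   = 8.9909

x* = (-1.7636, 1.8545), lambda* = (-2.7818)
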